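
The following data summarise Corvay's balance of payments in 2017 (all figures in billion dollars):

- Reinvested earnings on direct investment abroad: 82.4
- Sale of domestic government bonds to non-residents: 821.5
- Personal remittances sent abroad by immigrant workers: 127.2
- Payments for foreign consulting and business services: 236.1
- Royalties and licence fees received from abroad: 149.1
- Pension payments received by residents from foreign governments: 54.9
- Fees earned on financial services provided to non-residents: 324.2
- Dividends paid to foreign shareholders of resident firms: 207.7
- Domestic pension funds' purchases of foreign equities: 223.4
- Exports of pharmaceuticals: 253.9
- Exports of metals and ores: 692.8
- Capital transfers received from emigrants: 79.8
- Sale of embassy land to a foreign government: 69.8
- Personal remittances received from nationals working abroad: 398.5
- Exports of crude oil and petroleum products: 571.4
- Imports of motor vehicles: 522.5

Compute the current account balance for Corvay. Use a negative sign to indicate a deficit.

Goods: 253.9 - 522.5 + 571.4 + 692.8 = 995.6
Services: 324.2 - 236.1 + 149.1 = 237.2
Primary income: -207.7 + 82.4 = -125.3
Secondary income: -127.2 + 398.5 + 54.9 = 326.2
Current account = 995.6 + 237.2 + (-125.3) + 326.2 = 1433.7
(Excluded from the current account — financial account: sale of domestic government bonds to non-residents 821.5, domestic pension funds' purchases of foreign equities 223.4; capital account: capital transfers received from emigrants 79.8, sale of embassy land to a foreign government 69.8.)

1433.7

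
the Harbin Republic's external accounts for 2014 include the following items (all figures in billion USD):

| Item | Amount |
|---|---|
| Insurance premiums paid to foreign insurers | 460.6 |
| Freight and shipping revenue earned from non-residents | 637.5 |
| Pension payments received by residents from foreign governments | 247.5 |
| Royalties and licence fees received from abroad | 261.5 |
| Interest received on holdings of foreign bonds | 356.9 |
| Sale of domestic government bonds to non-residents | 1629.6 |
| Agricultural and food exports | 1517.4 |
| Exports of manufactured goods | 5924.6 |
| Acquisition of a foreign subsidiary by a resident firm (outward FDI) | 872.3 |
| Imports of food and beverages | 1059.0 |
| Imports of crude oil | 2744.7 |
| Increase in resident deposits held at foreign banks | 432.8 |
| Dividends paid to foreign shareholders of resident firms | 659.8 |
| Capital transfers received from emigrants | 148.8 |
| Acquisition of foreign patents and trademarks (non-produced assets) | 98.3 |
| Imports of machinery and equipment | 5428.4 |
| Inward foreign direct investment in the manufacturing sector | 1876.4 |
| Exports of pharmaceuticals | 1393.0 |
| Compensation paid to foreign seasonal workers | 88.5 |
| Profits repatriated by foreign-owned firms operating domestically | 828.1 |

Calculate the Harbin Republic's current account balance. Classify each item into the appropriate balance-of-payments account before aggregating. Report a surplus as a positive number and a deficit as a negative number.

Goods: 1517.4 - 2744.7 + 5924.6 - 5428.4 - 1059.0 + 1393.0 = -397.1
Services: 261.5 - 460.6 + 637.5 = 438.4
Primary income: -88.5 + 356.9 - 659.8 - 828.1 = -1219.5
Secondary income: 247.5
Current account = (-397.1) + 438.4 + (-1219.5) + 247.5 = -930.7
(Excluded from the current account — financial account: sale of domestic government bonds to non-residents 1629.6, acquisition of a foreign subsidiary by a resident firm (outward FDI) 872.3, increase in resident deposits held at foreign banks 432.8, inward foreign direct investment in the manufacturing sector 1876.4; capital account: capital transfers received from emigrants 148.8, acquisition of foreign patents and trademarks (non-produced assets) 98.3.)

-930.7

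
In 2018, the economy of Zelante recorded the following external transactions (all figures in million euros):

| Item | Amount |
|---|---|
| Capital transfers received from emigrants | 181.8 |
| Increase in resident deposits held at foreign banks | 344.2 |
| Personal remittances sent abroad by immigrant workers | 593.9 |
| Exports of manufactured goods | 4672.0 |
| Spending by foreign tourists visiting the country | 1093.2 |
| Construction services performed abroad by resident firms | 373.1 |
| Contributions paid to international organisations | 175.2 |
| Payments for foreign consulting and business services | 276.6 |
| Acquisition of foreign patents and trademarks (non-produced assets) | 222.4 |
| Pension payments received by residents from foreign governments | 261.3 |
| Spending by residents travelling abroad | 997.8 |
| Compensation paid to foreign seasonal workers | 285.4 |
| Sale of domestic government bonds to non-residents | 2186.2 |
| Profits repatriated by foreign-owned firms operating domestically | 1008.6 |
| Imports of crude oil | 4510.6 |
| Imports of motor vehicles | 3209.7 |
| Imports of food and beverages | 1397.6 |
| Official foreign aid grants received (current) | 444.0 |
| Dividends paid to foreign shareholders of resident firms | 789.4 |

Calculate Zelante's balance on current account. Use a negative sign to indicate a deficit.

-6401.2

Goods: -3209.7 - 4510.6 - 1397.6 + 4672.0 = -4445.9
Services: 373.1 - 997.8 + 1093.2 - 276.6 = 191.9
Primary income: -1008.6 - 789.4 - 285.4 = -2083.4
Secondary income: -593.9 + 444.0 - 175.2 + 261.3 = -63.8
Current account = (-4445.9) + 191.9 + (-2083.4) + (-63.8) = -6401.2
(Excluded from the current account — capital account: capital transfers received from emigrants 181.8, acquisition of foreign patents and trademarks (non-produced assets) 222.4; financial account: increase in resident deposits held at foreign banks 344.2, sale of domestic government bonds to non-residents 2186.2.)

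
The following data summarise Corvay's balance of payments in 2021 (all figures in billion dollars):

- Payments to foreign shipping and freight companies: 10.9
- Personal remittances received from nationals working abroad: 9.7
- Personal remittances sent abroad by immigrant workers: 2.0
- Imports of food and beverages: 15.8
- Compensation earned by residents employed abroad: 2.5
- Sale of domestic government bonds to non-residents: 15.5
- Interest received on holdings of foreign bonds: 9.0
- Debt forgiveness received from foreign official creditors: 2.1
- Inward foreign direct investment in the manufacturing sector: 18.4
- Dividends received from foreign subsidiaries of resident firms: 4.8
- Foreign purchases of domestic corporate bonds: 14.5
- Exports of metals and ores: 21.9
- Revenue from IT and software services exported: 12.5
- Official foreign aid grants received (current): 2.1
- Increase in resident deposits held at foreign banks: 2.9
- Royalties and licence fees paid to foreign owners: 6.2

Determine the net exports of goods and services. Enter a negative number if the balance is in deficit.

Goods: -15.8 + 21.9 = 6.1
Services: -10.9 + 12.5 - 6.2 = -4.6
Trade balance = 6.1 + (-4.6) = 1.5
(Excluded from the trade balance — secondary income: personal remittances received from nationals working abroad 9.7, personal remittances sent abroad by immigrant workers 2.0, official foreign aid grants received (current) 2.1; primary income: compensation earned by residents employed abroad 2.5, interest received on holdings of foreign bonds 9.0, dividends received from foreign subsidiaries of resident firms 4.8; financial account: sale of domestic government bonds to non-residents 15.5, inward foreign direct investment in the manufacturing sector 18.4, foreign purchases of domestic corporate bonds 14.5, increase in resident deposits held at foreign banks 2.9; capital account: debt forgiveness received from foreign official creditors 2.1.)

1.5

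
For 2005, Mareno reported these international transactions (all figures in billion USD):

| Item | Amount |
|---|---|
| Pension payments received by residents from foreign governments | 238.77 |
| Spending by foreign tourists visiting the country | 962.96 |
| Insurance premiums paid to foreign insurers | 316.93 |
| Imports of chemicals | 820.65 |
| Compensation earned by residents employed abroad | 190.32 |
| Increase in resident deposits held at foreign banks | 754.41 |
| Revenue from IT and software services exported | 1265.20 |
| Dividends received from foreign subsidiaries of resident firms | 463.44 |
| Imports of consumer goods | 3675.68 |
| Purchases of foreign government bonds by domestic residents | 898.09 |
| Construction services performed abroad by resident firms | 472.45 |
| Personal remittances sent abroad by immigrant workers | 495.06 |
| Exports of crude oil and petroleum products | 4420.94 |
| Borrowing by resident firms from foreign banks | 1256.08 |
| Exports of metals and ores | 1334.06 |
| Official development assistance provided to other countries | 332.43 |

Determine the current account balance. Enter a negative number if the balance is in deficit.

3707.39

Goods: -3675.68 + 4420.94 + 1334.06 - 820.65 = 1258.67
Services: 1265.20 - 316.93 + 962.96 + 472.45 = 2383.68
Primary income: 463.44 + 190.32 = 653.76
Secondary income: 238.77 - 332.43 - 495.06 = -588.72
Current account = 1258.67 + 2383.68 + 653.76 + (-588.72) = 3707.39
(Excluded from the current account — financial account: increase in resident deposits held at foreign banks 754.41, purchases of foreign government bonds by domestic residents 898.09, borrowing by resident firms from foreign banks 1256.08.)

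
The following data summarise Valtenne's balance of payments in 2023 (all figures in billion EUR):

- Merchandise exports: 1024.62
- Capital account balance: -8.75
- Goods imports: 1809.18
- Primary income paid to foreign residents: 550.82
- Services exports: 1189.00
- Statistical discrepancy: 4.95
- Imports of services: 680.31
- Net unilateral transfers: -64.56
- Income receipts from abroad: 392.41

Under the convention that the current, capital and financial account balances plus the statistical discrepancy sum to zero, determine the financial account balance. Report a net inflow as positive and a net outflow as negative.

Goods balance = 1024.62 - 1809.18 = -784.56
Services balance = 1189.00 - 680.31 = 508.69
Trade balance (goods + services) = -784.56 + 508.69 = -275.87
Net primary income = 392.41 - 550.82 = -158.41
Net secondary income = -64.56
Current account = -275.87 + (-158.41) + (-64.56) = -498.84
Financial account = -(-498.84 + (-8.75) + 4.95) = 502.64

502.64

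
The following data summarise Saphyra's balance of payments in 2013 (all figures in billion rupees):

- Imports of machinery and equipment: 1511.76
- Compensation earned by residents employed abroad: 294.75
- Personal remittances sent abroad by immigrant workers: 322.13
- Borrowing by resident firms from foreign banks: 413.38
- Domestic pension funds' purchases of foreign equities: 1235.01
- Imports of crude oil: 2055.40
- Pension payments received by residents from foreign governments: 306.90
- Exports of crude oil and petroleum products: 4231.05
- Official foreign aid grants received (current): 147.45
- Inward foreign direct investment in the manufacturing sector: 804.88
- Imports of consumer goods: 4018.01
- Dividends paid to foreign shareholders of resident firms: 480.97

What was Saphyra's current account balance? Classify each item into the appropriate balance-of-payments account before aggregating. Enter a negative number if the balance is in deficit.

-3408.12

Goods: -4018.01 - 1511.76 - 2055.40 + 4231.05 = -3354.12
Primary income: -480.97 + 294.75 = -186.22
Secondary income: 306.90 + 147.45 - 322.13 = 132.22
Current account = (-3354.12) + (-186.22) + 132.22 = -3408.12
(Excluded from the current account — financial account: borrowing by resident firms from foreign banks 413.38, domestic pension funds' purchases of foreign equities 1235.01, inward foreign direct investment in the manufacturing sector 804.88.)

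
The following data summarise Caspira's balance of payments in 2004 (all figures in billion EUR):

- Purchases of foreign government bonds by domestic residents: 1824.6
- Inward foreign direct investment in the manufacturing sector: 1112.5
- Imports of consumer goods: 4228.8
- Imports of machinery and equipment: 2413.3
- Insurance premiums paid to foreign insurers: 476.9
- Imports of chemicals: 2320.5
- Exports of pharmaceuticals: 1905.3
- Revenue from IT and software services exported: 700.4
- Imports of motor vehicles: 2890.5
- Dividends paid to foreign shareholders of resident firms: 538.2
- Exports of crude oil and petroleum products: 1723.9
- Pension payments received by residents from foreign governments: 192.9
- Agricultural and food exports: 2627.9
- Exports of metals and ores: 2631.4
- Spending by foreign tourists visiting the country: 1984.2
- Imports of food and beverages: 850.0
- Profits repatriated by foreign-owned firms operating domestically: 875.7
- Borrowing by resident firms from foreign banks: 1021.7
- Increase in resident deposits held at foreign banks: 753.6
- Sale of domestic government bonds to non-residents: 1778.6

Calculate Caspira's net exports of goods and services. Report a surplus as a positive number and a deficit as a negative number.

Goods: -2890.5 - 2320.5 + 2627.9 + 2631.4 - 850.0 + 1905.3 - 2413.3 + 1723.9 - 4228.8 = -3814.6
Services: 700.4 - 476.9 + 1984.2 = 2207.7
Trade balance = -3814.6 + 2207.7 = -1606.9
(Excluded from the trade balance — financial account: purchases of foreign government bonds by domestic residents 1824.6, inward foreign direct investment in the manufacturing sector 1112.5, borrowing by resident firms from foreign banks 1021.7, increase in resident deposits held at foreign banks 753.6, sale of domestic government bonds to non-residents 1778.6; primary income: dividends paid to foreign shareholders of resident firms 538.2, profits repatriated by foreign-owned firms operating domestically 875.7; secondary income: pension payments received by residents from foreign governments 192.9.)

-1606.9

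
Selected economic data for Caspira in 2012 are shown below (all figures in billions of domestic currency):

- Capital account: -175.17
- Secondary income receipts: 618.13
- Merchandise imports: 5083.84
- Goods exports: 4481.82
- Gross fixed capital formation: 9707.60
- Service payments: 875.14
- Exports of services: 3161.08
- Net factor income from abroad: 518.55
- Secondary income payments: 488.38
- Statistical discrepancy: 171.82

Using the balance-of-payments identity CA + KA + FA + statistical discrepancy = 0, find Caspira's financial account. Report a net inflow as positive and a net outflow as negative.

-2328.87

Goods balance = 4481.82 - 5083.84 = -602.02
Services balance = 3161.08 - 875.14 = 2285.94
Trade balance (goods + services) = -602.02 + 2285.94 = 1683.92
Net primary income = 518.55
Net secondary income = 618.13 - 488.38 = 129.75
Current account = 1683.92 + 518.55 + 129.75 = 2332.22
Financial account = -(2332.22 + (-175.17) + 171.82) = -2328.87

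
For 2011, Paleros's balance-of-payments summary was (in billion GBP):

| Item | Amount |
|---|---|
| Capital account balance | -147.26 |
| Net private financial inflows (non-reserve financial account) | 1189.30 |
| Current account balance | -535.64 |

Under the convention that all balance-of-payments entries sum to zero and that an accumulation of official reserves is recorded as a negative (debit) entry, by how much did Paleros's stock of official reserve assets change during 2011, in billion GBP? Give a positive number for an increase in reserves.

Official reserve transactions balance = -((-535.64) + (-147.26) + 1189.30) = -506.40
An accumulation of reserves is recorded as a debit (negative entry), so the change in the stock of reserves is the negative of that balance.
Change in official reserves = -(-506.40) = 506.40

506.40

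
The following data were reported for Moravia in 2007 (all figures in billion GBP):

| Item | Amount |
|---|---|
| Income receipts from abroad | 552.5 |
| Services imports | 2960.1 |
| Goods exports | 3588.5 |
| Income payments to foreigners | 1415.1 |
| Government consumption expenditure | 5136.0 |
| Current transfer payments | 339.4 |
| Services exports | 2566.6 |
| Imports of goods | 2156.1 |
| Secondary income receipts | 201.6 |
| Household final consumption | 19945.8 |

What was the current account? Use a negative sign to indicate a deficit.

38.5

Goods balance = 3588.5 - 2156.1 = 1432.4
Services balance = 2566.6 - 2960.1 = -393.5
Trade balance (goods + services) = 1432.4 + (-393.5) = 1038.9
Net primary income = 552.5 - 1415.1 = -862.6
Net secondary income = 201.6 - 339.4 = -137.8
Current account = 1038.9 + (-862.6) + (-137.8) = 38.5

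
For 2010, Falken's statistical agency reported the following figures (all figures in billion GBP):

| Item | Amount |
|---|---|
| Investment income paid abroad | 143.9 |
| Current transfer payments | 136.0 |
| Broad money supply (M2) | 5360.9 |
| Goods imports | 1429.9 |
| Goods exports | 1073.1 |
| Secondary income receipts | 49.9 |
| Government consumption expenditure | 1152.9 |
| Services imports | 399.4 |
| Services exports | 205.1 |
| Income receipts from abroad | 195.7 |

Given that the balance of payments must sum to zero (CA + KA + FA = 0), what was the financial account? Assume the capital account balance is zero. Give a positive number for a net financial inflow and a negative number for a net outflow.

Goods balance = 1073.1 - 1429.9 = -356.8
Services balance = 205.1 - 399.4 = -194.3
Trade balance (goods + services) = -356.8 + (-194.3) = -551.1
Net primary income = 195.7 - 143.9 = 51.8
Net secondary income = 49.9 - 136.0 = -86.1
Current account = -551.1 + 51.8 + (-86.1) = -585.4
Financial account = -(-585.4) = 585.4

585.4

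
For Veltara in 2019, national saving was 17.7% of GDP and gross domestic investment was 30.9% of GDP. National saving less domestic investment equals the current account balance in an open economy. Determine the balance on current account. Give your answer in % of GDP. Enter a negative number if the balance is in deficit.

-13.2

CA = S - I = 17.7 - 30.9 = -13.2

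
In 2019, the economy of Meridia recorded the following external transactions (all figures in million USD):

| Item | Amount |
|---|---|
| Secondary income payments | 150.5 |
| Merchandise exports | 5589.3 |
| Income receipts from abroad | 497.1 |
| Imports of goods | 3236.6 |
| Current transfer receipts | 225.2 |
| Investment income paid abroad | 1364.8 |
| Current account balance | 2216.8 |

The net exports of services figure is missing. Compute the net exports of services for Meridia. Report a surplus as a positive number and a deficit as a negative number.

657.1

Current account = goods balance + services balance + net primary income + net secondary income
Sum of the known components = 1559.7
Net exports of services = CA - (known components) = 2216.8 - 1559.7 = 657.1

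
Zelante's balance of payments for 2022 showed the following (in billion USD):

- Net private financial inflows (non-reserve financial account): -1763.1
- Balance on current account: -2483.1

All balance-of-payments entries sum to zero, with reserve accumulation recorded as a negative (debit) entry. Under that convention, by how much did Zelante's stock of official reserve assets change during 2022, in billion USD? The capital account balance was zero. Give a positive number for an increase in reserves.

Official reserve transactions balance = -((-2483.1) + (-1763.1)) = 4246.2
An accumulation of reserves is recorded as a debit (negative entry), so the change in the stock of reserves is the negative of that balance.
Change in official reserves = -(4246.2) = -4246.2

-4246.2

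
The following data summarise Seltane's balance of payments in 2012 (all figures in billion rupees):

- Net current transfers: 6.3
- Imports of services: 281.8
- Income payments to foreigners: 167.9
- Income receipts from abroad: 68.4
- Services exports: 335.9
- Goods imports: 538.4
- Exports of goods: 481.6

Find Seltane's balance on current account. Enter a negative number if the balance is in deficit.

-95.9

Goods balance = 481.6 - 538.4 = -56.8
Services balance = 335.9 - 281.8 = 54.1
Trade balance (goods + services) = -56.8 + 54.1 = -2.7
Net primary income = 68.4 - 167.9 = -99.5
Net secondary income = 6.3
Current account = -2.7 + (-99.5) + 6.3 = -95.9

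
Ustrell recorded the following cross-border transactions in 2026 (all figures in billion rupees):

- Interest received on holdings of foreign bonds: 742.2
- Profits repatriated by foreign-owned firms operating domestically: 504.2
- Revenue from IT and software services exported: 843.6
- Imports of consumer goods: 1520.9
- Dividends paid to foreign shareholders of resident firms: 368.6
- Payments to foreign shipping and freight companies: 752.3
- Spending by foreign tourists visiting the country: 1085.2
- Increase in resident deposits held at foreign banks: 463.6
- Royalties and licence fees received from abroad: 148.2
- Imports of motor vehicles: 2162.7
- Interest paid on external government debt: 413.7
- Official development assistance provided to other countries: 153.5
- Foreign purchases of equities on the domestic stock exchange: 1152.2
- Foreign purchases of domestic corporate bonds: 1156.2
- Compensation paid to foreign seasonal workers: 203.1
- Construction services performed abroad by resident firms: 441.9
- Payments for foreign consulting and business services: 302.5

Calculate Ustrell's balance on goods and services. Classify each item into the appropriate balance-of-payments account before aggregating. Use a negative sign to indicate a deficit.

Goods: -2162.7 - 1520.9 = -3683.6
Services: -752.3 + 843.6 + 1085.2 - 302.5 + 441.9 + 148.2 = 1464.1
Trade balance = -3683.6 + 1464.1 = -2219.5
(Excluded from the trade balance — primary income: interest received on holdings of foreign bonds 742.2, profits repatriated by foreign-owned firms operating domestically 504.2, dividends paid to foreign shareholders of resident firms 368.6, interest paid on external government debt 413.7, compensation paid to foreign seasonal workers 203.1; financial account: increase in resident deposits held at foreign banks 463.6, foreign purchases of equities on the domestic stock exchange 1152.2, foreign purchases of domestic corporate bonds 1156.2; secondary income: official development assistance provided to other countries 153.5.)

-2219.5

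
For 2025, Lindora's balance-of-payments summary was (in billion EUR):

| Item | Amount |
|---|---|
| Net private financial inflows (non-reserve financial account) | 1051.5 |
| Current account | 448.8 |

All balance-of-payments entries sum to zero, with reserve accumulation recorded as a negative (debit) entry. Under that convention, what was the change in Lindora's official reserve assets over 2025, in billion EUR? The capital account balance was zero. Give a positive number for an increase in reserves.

Official reserve transactions balance = -(448.8 + 1051.5) = -1500.3
An accumulation of reserves is recorded as a debit (negative entry), so the change in the stock of reserves is the negative of that balance.
Change in official reserves = -(-1500.3) = 1500.3

1500.3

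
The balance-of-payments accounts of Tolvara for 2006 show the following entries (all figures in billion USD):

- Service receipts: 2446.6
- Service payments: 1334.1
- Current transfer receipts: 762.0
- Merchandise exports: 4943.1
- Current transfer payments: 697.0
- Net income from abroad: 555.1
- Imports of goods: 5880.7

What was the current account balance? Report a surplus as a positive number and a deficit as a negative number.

Goods balance = 4943.1 - 5880.7 = -937.6
Services balance = 2446.6 - 1334.1 = 1112.5
Trade balance (goods + services) = -937.6 + 1112.5 = 174.9
Net primary income = 555.1
Net secondary income = 762.0 - 697.0 = 65.0
Current account = 174.9 + 555.1 + 65.0 = 795.0

795.0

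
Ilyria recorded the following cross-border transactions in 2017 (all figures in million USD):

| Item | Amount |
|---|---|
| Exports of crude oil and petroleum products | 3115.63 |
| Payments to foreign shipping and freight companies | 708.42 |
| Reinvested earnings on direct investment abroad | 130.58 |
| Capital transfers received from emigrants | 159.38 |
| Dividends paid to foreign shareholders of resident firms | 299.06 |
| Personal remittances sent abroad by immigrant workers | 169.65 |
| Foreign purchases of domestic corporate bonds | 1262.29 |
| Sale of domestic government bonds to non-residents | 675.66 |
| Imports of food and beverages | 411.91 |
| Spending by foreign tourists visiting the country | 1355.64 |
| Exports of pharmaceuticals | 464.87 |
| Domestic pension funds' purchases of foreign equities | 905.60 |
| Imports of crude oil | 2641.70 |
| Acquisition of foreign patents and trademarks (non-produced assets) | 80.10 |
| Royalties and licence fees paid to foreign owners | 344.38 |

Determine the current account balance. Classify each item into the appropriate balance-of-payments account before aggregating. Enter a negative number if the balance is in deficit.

491.60

Goods: 3115.63 - 2641.70 + 464.87 - 411.91 = 526.89
Services: -344.38 - 708.42 + 1355.64 = 302.84
Primary income: 130.58 - 299.06 = -168.48
Secondary income: -169.65
Current account = 526.89 + 302.84 + (-168.48) + (-169.65) = 491.60
(Excluded from the current account — capital account: capital transfers received from emigrants 159.38, acquisition of foreign patents and trademarks (non-produced assets) 80.10; financial account: foreign purchases of domestic corporate bonds 1262.29, sale of domestic government bonds to non-residents 675.66, domestic pension funds' purchases of foreign equities 905.60.)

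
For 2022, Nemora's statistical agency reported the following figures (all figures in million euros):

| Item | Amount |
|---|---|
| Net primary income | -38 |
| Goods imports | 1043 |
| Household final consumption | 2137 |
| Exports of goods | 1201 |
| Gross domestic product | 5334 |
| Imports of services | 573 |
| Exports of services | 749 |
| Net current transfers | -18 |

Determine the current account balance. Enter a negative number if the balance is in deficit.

278

Goods balance = 1201 - 1043 = 158
Services balance = 749 - 573 = 176
Trade balance (goods + services) = 158 + 176 = 334
Net primary income = -38
Net secondary income = -18
Current account = 334 + (-38) + (-18) = 278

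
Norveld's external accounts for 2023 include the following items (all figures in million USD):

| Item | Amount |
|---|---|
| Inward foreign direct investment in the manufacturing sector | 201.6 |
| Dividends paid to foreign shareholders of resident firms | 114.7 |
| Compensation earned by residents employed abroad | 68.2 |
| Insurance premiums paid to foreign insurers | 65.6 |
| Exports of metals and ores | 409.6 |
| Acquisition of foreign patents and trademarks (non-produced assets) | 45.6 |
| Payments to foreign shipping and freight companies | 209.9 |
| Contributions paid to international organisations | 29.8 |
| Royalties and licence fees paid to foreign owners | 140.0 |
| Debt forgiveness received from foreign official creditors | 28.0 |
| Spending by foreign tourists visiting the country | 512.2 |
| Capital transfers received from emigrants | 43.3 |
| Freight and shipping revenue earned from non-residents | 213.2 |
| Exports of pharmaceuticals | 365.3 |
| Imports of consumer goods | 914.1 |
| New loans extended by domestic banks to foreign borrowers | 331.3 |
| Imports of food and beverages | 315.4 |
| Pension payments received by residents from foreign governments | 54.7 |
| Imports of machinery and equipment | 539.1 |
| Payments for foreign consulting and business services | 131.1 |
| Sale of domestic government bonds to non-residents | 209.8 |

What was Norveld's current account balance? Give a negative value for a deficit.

Goods: 409.6 - 539.1 + 365.3 - 914.1 - 315.4 = -993.7
Services: -131.1 - 209.9 + 512.2 - 140.0 + 213.2 - 65.6 = 178.8
Primary income: -114.7 + 68.2 = -46.5
Secondary income: 54.7 - 29.8 = 24.9
Current account = (-993.7) + 178.8 + (-46.5) + 24.9 = -836.5
(Excluded from the current account — financial account: inward foreign direct investment in the manufacturing sector 201.6, new loans extended by domestic banks to foreign borrowers 331.3, sale of domestic government bonds to non-residents 209.8; capital account: acquisition of foreign patents and trademarks (non-produced assets) 45.6, debt forgiveness received from foreign official creditors 28.0, capital transfers received from emigrants 43.3.)

-836.5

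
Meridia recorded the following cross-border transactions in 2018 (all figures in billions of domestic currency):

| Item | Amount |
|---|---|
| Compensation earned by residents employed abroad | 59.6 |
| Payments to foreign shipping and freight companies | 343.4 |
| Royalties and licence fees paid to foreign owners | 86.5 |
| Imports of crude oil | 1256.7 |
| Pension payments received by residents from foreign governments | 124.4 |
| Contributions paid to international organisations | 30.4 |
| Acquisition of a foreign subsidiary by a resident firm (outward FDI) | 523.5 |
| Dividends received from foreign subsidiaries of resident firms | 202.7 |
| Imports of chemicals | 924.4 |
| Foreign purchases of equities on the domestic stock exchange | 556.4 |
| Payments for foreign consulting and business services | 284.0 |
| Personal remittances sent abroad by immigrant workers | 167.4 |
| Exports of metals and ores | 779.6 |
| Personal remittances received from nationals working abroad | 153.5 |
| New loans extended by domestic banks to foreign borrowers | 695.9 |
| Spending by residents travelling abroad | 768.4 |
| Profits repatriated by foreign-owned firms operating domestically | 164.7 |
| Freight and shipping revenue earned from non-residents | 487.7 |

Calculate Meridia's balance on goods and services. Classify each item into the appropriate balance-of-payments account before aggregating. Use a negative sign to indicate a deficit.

-2396.1

Goods: 779.6 - 1256.7 - 924.4 = -1401.5
Services: -768.4 + 487.7 - 343.4 - 86.5 - 284.0 = -994.6
Trade balance = -1401.5 + (-994.6) = -2396.1
(Excluded from the trade balance — primary income: compensation earned by residents employed abroad 59.6, dividends received from foreign subsidiaries of resident firms 202.7, profits repatriated by foreign-owned firms operating domestically 164.7; secondary income: pension payments received by residents from foreign governments 124.4, contributions paid to international organisations 30.4, personal remittances sent abroad by immigrant workers 167.4, personal remittances received from nationals working abroad 153.5; financial account: acquisition of a foreign subsidiary by a resident firm (outward FDI) 523.5, foreign purchases of equities on the domestic stock exchange 556.4, new loans extended by domestic banks to foreign borrowers 695.9.)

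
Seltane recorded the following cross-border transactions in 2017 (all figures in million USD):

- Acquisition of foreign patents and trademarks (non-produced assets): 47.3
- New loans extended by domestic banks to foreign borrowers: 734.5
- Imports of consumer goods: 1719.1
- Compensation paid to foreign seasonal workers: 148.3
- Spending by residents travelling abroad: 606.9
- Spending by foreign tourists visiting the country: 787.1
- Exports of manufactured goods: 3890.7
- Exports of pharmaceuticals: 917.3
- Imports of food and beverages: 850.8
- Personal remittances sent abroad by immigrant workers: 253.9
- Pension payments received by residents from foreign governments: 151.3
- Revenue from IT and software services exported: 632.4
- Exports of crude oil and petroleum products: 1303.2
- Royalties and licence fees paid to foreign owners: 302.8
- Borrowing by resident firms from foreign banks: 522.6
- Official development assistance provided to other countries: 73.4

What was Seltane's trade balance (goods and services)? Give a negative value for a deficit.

4051.1

Goods: 3890.7 + 917.3 + 1303.2 - 1719.1 - 850.8 = 3541.3
Services: -606.9 + 632.4 - 302.8 + 787.1 = 509.8
Trade balance = 3541.3 + 509.8 = 4051.1
(Excluded from the trade balance — capital account: acquisition of foreign patents and trademarks (non-produced assets) 47.3; financial account: new loans extended by domestic banks to foreign borrowers 734.5, borrowing by resident firms from foreign banks 522.6; primary income: compensation paid to foreign seasonal workers 148.3; secondary income: personal remittances sent abroad by immigrant workers 253.9, pension payments received by residents from foreign governments 151.3, official development assistance provided to other countries 73.4.)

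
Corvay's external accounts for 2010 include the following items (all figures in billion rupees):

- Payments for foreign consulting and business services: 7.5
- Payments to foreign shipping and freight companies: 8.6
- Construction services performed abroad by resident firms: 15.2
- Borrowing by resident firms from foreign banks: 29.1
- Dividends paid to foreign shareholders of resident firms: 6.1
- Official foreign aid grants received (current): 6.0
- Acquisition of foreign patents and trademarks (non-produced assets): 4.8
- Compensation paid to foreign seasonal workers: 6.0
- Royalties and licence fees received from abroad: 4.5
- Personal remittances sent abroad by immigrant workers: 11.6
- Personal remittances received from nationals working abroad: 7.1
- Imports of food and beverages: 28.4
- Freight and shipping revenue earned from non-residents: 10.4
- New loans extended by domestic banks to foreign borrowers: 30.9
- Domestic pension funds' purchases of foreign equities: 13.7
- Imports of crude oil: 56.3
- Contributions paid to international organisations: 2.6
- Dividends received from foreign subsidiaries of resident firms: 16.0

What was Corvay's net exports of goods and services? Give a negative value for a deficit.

-70.7

Goods: -56.3 - 28.4 = -84.7
Services: 10.4 + 15.2 - 8.6 + 4.5 - 7.5 = 14.0
Trade balance = -84.7 + 14.0 = -70.7
(Excluded from the trade balance — financial account: borrowing by resident firms from foreign banks 29.1, new loans extended by domestic banks to foreign borrowers 30.9, domestic pension funds' purchases of foreign equities 13.7; primary income: dividends paid to foreign shareholders of resident firms 6.1, compensation paid to foreign seasonal workers 6.0, dividends received from foreign subsidiaries of resident firms 16.0; secondary income: official foreign aid grants received (current) 6.0, personal remittances sent abroad by immigrant workers 11.6, personal remittances received from nationals working abroad 7.1, contributions paid to international organisations 2.6; capital account: acquisition of foreign patents and trademarks (non-produced assets) 4.8.)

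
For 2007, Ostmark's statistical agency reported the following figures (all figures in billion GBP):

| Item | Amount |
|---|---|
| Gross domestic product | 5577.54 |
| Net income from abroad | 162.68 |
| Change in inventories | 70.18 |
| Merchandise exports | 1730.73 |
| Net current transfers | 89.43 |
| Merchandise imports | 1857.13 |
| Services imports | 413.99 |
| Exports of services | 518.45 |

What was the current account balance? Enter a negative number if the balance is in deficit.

Goods balance = 1730.73 - 1857.13 = -126.40
Services balance = 518.45 - 413.99 = 104.46
Trade balance (goods + services) = -126.40 + 104.46 = -21.94
Net primary income = 162.68
Net secondary income = 89.43
Current account = -21.94 + 162.68 + 89.43 = 230.17

230.17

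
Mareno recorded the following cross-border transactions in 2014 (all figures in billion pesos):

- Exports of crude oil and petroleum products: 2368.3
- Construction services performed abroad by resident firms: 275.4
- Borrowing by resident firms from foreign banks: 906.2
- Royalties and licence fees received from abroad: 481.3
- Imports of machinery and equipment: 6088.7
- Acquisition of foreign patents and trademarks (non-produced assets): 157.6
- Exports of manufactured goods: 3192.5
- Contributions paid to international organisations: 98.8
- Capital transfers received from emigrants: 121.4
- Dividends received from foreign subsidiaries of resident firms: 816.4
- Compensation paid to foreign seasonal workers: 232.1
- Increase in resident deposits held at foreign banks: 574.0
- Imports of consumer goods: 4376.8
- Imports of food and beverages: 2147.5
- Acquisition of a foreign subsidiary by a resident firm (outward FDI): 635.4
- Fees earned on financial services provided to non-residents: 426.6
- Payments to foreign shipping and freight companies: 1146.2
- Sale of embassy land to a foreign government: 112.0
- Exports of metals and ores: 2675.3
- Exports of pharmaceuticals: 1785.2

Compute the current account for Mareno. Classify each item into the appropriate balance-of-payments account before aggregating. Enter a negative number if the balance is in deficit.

-2069.1

Goods: 3192.5 - 4376.8 + 2368.3 - 2147.5 - 6088.7 + 1785.2 + 2675.3 = -2591.7
Services: 275.4 + 426.6 - 1146.2 + 481.3 = 37.1
Primary income: 816.4 - 232.1 = 584.3
Secondary income: -98.8
Current account = (-2591.7) + 37.1 + 584.3 + (-98.8) = -2069.1
(Excluded from the current account — financial account: borrowing by resident firms from foreign banks 906.2, increase in resident deposits held at foreign banks 574.0, acquisition of a foreign subsidiary by a resident firm (outward FDI) 635.4; capital account: acquisition of foreign patents and trademarks (non-produced assets) 157.6, capital transfers received from emigrants 121.4, sale of embassy land to a foreign government 112.0.)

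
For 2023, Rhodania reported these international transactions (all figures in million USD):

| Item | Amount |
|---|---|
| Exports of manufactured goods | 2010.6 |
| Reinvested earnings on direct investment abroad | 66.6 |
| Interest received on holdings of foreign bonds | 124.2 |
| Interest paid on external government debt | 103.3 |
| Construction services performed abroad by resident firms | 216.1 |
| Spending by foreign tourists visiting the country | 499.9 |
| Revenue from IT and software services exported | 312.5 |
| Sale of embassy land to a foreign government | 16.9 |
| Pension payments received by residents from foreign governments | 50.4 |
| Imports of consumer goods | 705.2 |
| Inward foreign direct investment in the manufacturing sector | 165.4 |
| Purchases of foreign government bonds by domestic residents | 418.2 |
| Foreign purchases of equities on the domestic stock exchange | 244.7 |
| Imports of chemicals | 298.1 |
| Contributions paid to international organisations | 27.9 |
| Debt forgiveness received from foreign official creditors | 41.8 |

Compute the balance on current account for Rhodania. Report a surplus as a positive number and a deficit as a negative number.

Goods: -298.1 + 2010.6 - 705.2 = 1007.3
Services: 216.1 + 499.9 + 312.5 = 1028.5
Primary income: 124.2 + 66.6 - 103.3 = 87.5
Secondary income: -27.9 + 50.4 = 22.5
Current account = 1007.3 + 1028.5 + 87.5 + 22.5 = 2145.8
(Excluded from the current account — capital account: sale of embassy land to a foreign government 16.9, debt forgiveness received from foreign official creditors 41.8; financial account: inward foreign direct investment in the manufacturing sector 165.4, purchases of foreign government bonds by domestic residents 418.2, foreign purchases of equities on the domestic stock exchange 244.7.)

2145.8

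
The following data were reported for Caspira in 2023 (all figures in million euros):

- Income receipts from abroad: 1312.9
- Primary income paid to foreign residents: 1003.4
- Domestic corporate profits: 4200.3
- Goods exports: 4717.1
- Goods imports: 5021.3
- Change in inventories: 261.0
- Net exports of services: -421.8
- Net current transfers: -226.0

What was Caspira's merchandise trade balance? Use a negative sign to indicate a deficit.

-304.2

Goods balance = 4717.1 - 5021.3 = -304.2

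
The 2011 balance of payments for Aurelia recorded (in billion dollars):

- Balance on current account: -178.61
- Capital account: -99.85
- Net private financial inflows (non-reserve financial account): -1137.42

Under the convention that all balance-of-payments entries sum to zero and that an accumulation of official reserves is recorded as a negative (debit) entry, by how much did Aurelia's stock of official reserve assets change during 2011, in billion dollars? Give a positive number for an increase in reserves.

-1415.88

Official reserve transactions balance = -((-178.61) + (-99.85) + (-1137.42)) = 1415.88
An accumulation of reserves is recorded as a debit (negative entry), so the change in the stock of reserves is the negative of that balance.
Change in official reserves = -(1415.88) = -1415.88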